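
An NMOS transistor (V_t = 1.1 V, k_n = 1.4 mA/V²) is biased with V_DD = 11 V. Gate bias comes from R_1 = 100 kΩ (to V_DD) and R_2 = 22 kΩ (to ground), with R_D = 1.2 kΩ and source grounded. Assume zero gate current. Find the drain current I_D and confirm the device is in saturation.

I_D ≈ 0.55 mA

V_G = V_DD·R_2/(R_1+R_2) = 11×22/122 = 1.98 V. With the source grounded, V_GS = V_G = 1.98 V.
Assume saturation: I_D = (k_n/2)(V_GS − V_t)² = (1.4/2)×(1.98 − 1.1)² = 0.7×0.884² = 0.547 mA.
V_DS = V_DD − I_D·R_D = 11 − 0.547×1.2 = 10.3 V.
Saturation requires V_DS ≥ V_GS − V_t = 0.884 V; 10.3 ≥ 0.884 ✓.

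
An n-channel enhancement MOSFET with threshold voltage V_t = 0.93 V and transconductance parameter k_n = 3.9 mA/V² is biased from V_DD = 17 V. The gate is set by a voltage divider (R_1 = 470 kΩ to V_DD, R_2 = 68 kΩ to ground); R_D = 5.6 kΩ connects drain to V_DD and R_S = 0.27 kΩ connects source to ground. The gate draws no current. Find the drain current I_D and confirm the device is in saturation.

I_D ≈ 1.4 mA

V_G = V_DD·R_2/(R_1+R_2) = 17×68/538 = 2.15 V.
Assume saturation: I_D = (k_n/2)(V_GS − V_t)² with V_GS = V_G − I_D·R_S = 2.15 − 0.27·I_D.
Substituting gives 0.142·I_D² − 2.28·I_D + 2.9 = 0, with roots I_D = 1.39 or 14.7 mA.
The root I_D = 14.7 mA gives V_GS = -1.81 V ≤ V_t, so take I_D = 1.39 mA.
Then V_GS = 1.77 V and V_DS = V_DD − I_D(R_D+R_S) = 17 − 1.39×5.87 = 8.85 V.
Saturation requires V_DS ≥ V_GS − V_t = 0.844 V; 8.85 ≥ 0.844 ✓.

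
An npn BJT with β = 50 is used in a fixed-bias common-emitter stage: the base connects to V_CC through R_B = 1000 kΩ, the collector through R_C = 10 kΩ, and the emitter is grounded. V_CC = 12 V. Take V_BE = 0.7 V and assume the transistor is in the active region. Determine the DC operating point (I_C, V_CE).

Base loop: V_CC = I_B·R_B + V_BE, so I_B = (12 − 0.7)/1000 kΩ = 0.0113 mA.
In the active region I_C = β·I_B = 50 × 0.0113 = 0.565 mA.
Collector loop: V_CE = V_CC − I_C·R_C = 12 − 0.565×10 = 6.35 V.
Since V_CE = 6.35 V > V_CE(sat) ≈ 0.2 V, the transistor is in the active region as assumed.

I_C ≈ 0.57 mA, V_CE ≈ 6.3 V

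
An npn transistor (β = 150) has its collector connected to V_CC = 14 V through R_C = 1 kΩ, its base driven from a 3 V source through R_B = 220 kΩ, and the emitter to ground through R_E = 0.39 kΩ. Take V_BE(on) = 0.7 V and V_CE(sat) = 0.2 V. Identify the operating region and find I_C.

active; I_C ≈ 1.2 mA

Assume active. Base-emitter loop: I_B = (V_BB − V_BE)/(R_B + (β+1)R_E) = (3 − 0.7)/(220 + 151×0.39) = 0.00825 mA.
I_C = β·I_B = 150×0.00825 = 1.24 mA.
V_CE = V_CC − I_C·R_C − I_E·R_E = 14 − 1.24×1 − 1.25×0.39 = 12.3 V > V_CE(sat), so the active-region assumption holds.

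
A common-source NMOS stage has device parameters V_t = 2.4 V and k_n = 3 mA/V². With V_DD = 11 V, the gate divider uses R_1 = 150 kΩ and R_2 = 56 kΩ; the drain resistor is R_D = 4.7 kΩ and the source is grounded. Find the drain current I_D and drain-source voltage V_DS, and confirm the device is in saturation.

V_G = V_DD·R_2/(R_1+R_2) = 11×56/206 = 2.99 V. With the source grounded, V_GS = V_G = 2.99 V.
Assume saturation: I_D = (k_n/2)(V_GS − V_t)² = (3/2)×(2.99 − 2.4)² = 1.5×0.59² = 0.523 mA.
V_DS = V_DD − I_D·R_D = 11 − 0.523×4.7 = 8.54 V.
Saturation requires V_DS ≥ V_GS − V_t = 0.59 V; 8.54 ≥ 0.59 ✓.

I_D ≈ 0.52 mA, V_DS ≈ 8.5 V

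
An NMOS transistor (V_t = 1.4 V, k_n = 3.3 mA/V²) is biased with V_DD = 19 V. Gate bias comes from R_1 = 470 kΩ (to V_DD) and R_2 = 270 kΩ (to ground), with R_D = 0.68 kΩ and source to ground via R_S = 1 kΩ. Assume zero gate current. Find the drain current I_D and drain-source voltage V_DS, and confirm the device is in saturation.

V_G = V_DD·R_2/(R_1+R_2) = 19×270/740 = 6.93 V.
Assume saturation: I_D = (k_n/2)(V_GS − V_t)² with V_GS = V_G − I_D·R_S = 6.93 − 1·I_D.
Substituting gives 1.65·I_D² − 19.3·I_D + 50.5 = 0, with roots I_D = 3.98 or 7.69 mA.
The root I_D = 7.69 mA gives V_GS = -0.759 V ≤ V_t, so take I_D = 3.98 mA.
Then V_GS = 2.95 V and V_DS = V_DD − I_D(R_D+R_S) = 19 − 3.98×1.68 = 12.3 V.
Saturation requires V_DS ≥ V_GS − V_t = 1.55 V; 12.3 ≥ 1.55 ✓.

I_D ≈ 4 mA, V_DS ≈ 12 V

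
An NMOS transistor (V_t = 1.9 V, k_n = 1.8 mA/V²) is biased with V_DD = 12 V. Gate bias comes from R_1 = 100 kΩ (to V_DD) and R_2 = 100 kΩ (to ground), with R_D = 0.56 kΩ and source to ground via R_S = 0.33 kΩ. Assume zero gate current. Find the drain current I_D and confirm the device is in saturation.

I_D ≈ 5.2 mA

V_G = V_DD·R_2/(R_1+R_2) = 12×100/200 = 6 V.
Assume saturation: I_D = (k_n/2)(V_GS − V_t)² with V_GS = V_G − I_D·R_S = 6 − 0.33·I_D.
Substituting gives 0.098·I_D² − 3.44·I_D + 15.1 = 0, with roots I_D = 5.16 or 29.9 mA.
The root I_D = 29.9 mA gives V_GS = -3.86 V ≤ V_t, so take I_D = 5.16 mA.
Then V_GS = 4.3 V and V_DS = V_DD − I_D(R_D+R_S) = 12 − 5.16×0.89 = 7.4 V.
Saturation requires V_DS ≥ V_GS − V_t = 2.4 V; 7.4 ≥ 2.4 ✓.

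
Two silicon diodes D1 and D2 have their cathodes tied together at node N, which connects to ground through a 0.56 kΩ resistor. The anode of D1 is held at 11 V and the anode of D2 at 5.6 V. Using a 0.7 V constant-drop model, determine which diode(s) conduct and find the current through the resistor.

Assume both conduct. Then node N would need to be at both 11−0.7 = 10.3 V and 5.6−0.7 = 4.9 V, which is impossible.
Assume only D1 conducts: V_N = 11 − 0.7 = 10.3 V, so I_R = 10.3/0.56 = 18.4 mA.
Check D2: its anode-to-cathode voltage is 5.6 − 10.3 = -4.7 V < 0.7 V, so it is off. The assumption is consistent.

Only D1 conducts; I_R ≈ 18 mA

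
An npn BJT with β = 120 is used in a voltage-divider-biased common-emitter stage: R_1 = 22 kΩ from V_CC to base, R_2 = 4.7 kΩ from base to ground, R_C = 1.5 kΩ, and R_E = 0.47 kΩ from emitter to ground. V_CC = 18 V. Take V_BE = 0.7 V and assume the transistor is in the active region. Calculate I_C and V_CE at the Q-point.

Thevenize the base divider: V_Th = V_CC·R_2/(R_1+R_2) = 18×4.7/26.7 = 3.17 V, R_Th = R_1‖R_2 = 3.87 kΩ.
Base-emitter loop: V_Th = I_B·R_Th + V_BE + (β+1)I_B·R_E, so I_B = (3.17 − 0.7) / (3.87 + 121×0.47) = 0.0406 mA.
I_C = β·I_B = 120×0.0406 = 4.88 mA, and I_E = (β+1)I_B = 4.92 mA.
V_CE = V_CC − I_C·R_C − I_E·R_E = 18 − 4.88×1.5 − 4.92×0.47 = 8.37 V.
V_CE = 8.37 V > 0.2 V confirms active-region operation.

I_C ≈ 4.9 mA, V_CE ≈ 8.4 V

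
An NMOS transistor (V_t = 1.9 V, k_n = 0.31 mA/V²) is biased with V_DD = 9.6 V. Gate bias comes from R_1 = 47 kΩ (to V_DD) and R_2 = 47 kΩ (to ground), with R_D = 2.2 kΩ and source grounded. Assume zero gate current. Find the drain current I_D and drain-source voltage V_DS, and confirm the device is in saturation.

I_D ≈ 1.3 mA, V_DS ≈ 6.7 V

V_G = V_DD·R_2/(R_1+R_2) = 9.6×47/94 = 4.8 V. With the source grounded, V_GS = V_G = 4.8 V.
Assume saturation: I_D = (k_n/2)(V_GS − V_t)² = (0.31/2)×(4.8 − 1.9)² = 0.155×2.9² = 1.3 mA.
V_DS = V_DD − I_D·R_D = 9.6 − 1.3×2.2 = 6.73 V.
Saturation requires V_DS ≥ V_GS − V_t = 2.9 V; 6.73 ≥ 2.9 ✓.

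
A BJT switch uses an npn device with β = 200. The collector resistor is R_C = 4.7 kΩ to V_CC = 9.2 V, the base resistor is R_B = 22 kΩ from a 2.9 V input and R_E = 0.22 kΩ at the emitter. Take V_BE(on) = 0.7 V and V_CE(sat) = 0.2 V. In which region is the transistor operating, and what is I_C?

saturation; I_C ≈ 1.8 mA

Assume active: I_B = (2.9 − 0.7)/(22 + 201×0.22) = 0.0332 mA, I_C = β·I_B = 6.64 mA.
Then V_CE = 9.2 − 6.64×4.7 − 6.68×0.22 = -23.5 V < 0.2 V — the active assumption fails.
Re-solve with V_CE = 0.2 V. KCL at the emitter: V_E/R_E = (V_BB−0.7−V_E)/R_B + (V_CC−0.2−V_E)/R_C, giving V_E = 0.419 V.
I_C = (V_CC − 0.2 − V_E)/R_C = (9 − 0.419)/4.7 = 1.83 mA.
Check: I_B = (2.2 − 0.419)/22 = 0.0809 mA, and β·I_B = 16.2 mA > I_C, confirming saturation.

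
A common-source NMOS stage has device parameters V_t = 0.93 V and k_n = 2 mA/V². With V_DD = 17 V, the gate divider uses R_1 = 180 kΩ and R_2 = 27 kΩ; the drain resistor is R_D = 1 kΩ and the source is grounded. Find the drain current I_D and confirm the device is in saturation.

I_D ≈ 1.7 mA

V_G = V_DD·R_2/(R_1+R_2) = 17×27/207 = 2.22 V. With the source grounded, V_GS = V_G = 2.22 V.
Assume saturation: I_D = (k_n/2)(V_GS − V_t)² = (2/2)×(2.22 − 0.93)² = 1×1.29² = 1.66 mA.
V_DS = V_DD − I_D·R_D = 17 − 1.66×1 = 15.3 V.
Saturation requires V_DS ≥ V_GS − V_t = 1.29 V; 15.3 ≥ 1.29 ✓.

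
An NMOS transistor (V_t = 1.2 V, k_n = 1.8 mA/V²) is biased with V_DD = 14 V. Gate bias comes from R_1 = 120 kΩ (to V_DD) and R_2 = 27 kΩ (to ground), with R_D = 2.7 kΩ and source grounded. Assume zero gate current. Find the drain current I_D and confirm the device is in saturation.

V_G = V_DD·R_2/(R_1+R_2) = 14×27/147 = 2.57 V. With the source grounded, V_GS = V_G = 2.57 V.
Assume saturation: I_D = (k_n/2)(V_GS − V_t)² = (1.8/2)×(2.57 − 1.2)² = 0.9×1.37² = 1.69 mA.
V_DS = V_DD − I_D·R_D = 14 − 1.69×2.7 = 9.43 V.
Saturation requires V_DS ≥ V_GS − V_t = 1.37 V; 9.43 ≥ 1.37 ✓.

I_D ≈ 1.7 mA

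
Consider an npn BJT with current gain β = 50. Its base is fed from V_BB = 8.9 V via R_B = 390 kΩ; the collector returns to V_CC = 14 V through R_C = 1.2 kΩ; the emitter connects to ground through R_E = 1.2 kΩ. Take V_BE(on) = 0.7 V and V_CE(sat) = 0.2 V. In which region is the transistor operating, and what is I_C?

Assume active. Base-emitter loop: I_B = (V_BB − V_BE)/(R_B + (β+1)R_E) = (8.9 − 0.7)/(390 + 51×1.2) = 0.0182 mA.
I_C = β·I_B = 50×0.0182 = 0.909 mA.
V_CE = V_CC − I_C·R_C − I_E·R_E = 14 − 0.909×1.2 − 0.927×1.2 = 11.8 V > V_CE(sat), so the active-region assumption holds.

active; I_C ≈ 0.91 mA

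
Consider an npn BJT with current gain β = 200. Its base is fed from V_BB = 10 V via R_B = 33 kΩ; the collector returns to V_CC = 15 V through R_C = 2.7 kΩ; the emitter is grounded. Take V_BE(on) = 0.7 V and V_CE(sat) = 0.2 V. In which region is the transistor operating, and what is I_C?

Assume active: I_B = (10 − 0.7)/33 = 0.282 mA, giving I_C = β·I_B = 56.4 mA.
But then V_CE = 15 − 56.4×2.7 = -137 V < V_CE(sat) = 0.2 V — impossible in the active region.
So the transistor is saturated. With V_CE = 0.2 V, I_C = (V_CC − 0.2)/R_C = 14.8/2.7 = 5.48 mA.
Check: β·I_B = 56.4 mA > I_C = 5.48 mA, confirming saturation.

saturation; I_C ≈ 5.5 mA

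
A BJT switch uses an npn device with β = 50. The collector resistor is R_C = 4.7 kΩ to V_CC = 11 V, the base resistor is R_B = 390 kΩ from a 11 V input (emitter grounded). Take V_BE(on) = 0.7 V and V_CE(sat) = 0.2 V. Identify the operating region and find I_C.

Assume active. Base-emitter loop: I_B = (V_BB − V_BE)/R_B = (11 − 0.7)/390 = 0.0264 mA.
I_C = β·I_B = 50×0.0264 = 1.32 mA.
V_CE = V_CC − I_C·R_C = 11 − 1.32×4.7 = 4.79 V > V_CE(sat), so the active-region assumption holds.

active; I_C ≈ 1.3 mA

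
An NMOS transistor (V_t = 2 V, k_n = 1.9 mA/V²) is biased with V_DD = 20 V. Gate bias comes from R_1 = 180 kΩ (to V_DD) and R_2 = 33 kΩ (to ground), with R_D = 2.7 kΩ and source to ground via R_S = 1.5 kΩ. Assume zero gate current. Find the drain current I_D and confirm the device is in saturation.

I_D ≈ 0.34 mA

V_G = V_DD·R_2/(R_1+R_2) = 20×33/213 = 3.1 V.
Assume saturation: I_D = (k_n/2)(V_GS − V_t)² with V_GS = V_G − I_D·R_S = 3.1 − 1.5·I_D.
Substituting gives 2.14·I_D² − 4.13·I_D + 1.15 = 0, with roots I_D = 0.336 or 1.6 mA.
The root I_D = 1.6 mA gives V_GS = 0.704 V ≤ V_t, so take I_D = 0.336 mA.
Then V_GS = 2.59 V and V_DS = V_DD − I_D(R_D+R_S) = 20 − 0.336×4.2 = 18.6 V.
Saturation requires V_DS ≥ V_GS − V_t = 0.595 V; 18.6 ≥ 0.595 ✓.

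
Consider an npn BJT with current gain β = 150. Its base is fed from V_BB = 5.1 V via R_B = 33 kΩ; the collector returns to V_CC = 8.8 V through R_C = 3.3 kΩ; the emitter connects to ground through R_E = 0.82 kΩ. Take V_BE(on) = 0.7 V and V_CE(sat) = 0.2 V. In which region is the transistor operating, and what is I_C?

Assume active: I_B = (5.1 − 0.7)/(33 + 151×0.82) = 0.0281 mA, I_C = β·I_B = 4.21 mA.
Then V_CE = 8.8 − 4.21×3.3 − 4.24×0.82 = -8.56 V < 0.2 V — the active assumption fails.
Re-solve with V_CE = 0.2 V. KCL at the emitter: V_E/R_E = (V_BB−0.7−V_E)/R_B + (V_CC−0.2−V_E)/R_C, giving V_E = 1.76 V.
I_C = (V_CC − 0.2 − V_E)/R_C = (8.6 − 1.76)/3.3 = 2.07 mA.
Check: I_B = (4.4 − 1.76)/33 = 0.0799 mA, and β·I_B = 12 mA > I_C, confirming saturation.

saturation; I_C ≈ 2.1 mA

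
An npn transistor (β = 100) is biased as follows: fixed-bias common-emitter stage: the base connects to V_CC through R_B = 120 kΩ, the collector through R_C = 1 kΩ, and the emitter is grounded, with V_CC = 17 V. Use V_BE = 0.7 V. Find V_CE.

Base loop: V_CC = I_B·R_B + V_BE, so I_B = (17 − 0.7)/120 kΩ = 0.136 mA.
In the active region I_C = β·I_B = 100 × 0.136 = 13.6 mA.
Collector loop: V_CE = V_CC − I_C·R_C = 17 − 13.6×1 = 3.42 V.
Since V_CE = 3.42 V > V_CE(sat) ≈ 0.2 V, the transistor is in the active region as assumed.

V_CE ≈ 3.4 V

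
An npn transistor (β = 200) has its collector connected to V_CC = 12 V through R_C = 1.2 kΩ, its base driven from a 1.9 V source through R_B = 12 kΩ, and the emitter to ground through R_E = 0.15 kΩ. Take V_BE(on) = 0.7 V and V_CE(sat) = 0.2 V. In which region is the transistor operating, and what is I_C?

Assume active. Base-emitter loop: I_B = (V_BB − V_BE)/(R_B + (β+1)R_E) = (1.9 − 0.7)/(12 + 201×0.15) = 0.0285 mA.
I_C = β·I_B = 200×0.0285 = 5.69 mA.
V_CE = V_CC − I_C·R_C − I_E·R_E = 12 − 5.69×1.2 − 5.72×0.15 = 4.31 V > V_CE(sat), so the active-region assumption holds.

active; I_C ≈ 5.7 mA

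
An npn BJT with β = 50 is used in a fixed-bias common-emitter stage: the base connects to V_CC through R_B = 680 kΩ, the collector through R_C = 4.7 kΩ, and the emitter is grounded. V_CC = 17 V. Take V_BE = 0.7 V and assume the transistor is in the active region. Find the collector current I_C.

Base loop: V_CC = I_B·R_B + V_BE, so I_B = (17 − 0.7)/680 kΩ = 0.024 mA.
In the active region I_C = β·I_B = 50 × 0.024 = 1.2 mA.
Collector loop: V_CE = V_CC − I_C·R_C = 17 − 1.2×4.7 = 11.4 V.
Since V_CE = 11.4 V > V_CE(sat) ≈ 0.2 V, the transistor is in the active region as assumed.

I_C ≈ 1.2 mA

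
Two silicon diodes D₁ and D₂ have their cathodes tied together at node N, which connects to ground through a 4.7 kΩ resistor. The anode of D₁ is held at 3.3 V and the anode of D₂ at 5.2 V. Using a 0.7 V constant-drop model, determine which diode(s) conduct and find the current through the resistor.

Assume both conduct. Then node N would need to be at both 3.3−0.7 = 2.6 V and 5.2−0.7 = 4.5 V, which is impossible.
Assume only D₂ conducts: V_N = 5.2 − 0.7 = 4.5 V, so I_R = 4.5/4.7 = 0.957 mA.
Check D₁: its anode-to-cathode voltage is 3.3 − 4.5 = -1.2 V < 0.7 V, so it is off. The assumption is consistent.

Only D₂ conducts; I_R ≈ 0.96 mA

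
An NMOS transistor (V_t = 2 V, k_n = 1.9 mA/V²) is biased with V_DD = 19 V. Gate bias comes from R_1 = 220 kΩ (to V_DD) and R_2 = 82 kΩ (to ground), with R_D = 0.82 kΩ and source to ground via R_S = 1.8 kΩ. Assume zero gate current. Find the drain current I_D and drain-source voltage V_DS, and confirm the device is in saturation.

I_D ≈ 1.1 mA, V_DS ≈ 16 V

V_G = V_DD·R_2/(R_1+R_2) = 19×82/302 = 5.16 V.
Assume saturation: I_D = (k_n/2)(V_GS − V_t)² with V_GS = V_G − I_D·R_S = 5.16 − 1.8·I_D.
Substituting gives 3.08·I_D² − 11.8·I_D + 9.48 = 0, with roots I_D = 1.15 or 2.69 mA.
The root I_D = 2.69 mA gives V_GS = 0.317 V ≤ V_t, so take I_D = 1.15 mA.
Then V_GS = 3.1 V and V_DS = V_DD − I_D(R_D+R_S) = 19 − 1.15×2.62 = 16 V.
Saturation requires V_DS ≥ V_GS − V_t = 1.1 V; 16 ≥ 1.1 ✓.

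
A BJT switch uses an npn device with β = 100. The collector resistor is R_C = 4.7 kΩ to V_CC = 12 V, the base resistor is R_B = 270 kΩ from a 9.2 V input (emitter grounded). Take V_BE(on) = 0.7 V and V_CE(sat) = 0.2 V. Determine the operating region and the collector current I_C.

Assume active: I_B = (9.2 − 0.7)/270 = 0.0315 mA, giving I_C = β·I_B = 3.15 mA.
But then V_CE = 12 − 3.15×4.7 = -2.8 V < V_CE(sat) = 0.2 V — impossible in the active region.
So the transistor is saturated. With V_CE = 0.2 V, I_C = (V_CC − 0.2)/R_C = 11.8/4.7 = 2.51 mA.
Check: β·I_B = 3.15 mA > I_C = 2.51 mA, confirming saturation.

saturation; I_C ≈ 2.5 mA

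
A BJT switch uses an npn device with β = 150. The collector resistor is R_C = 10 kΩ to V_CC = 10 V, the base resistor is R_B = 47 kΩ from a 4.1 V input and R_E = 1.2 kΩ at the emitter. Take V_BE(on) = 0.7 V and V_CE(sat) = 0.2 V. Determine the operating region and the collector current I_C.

saturation; I_C ≈ 0.87 mA

Assume active: I_B = (4.1 − 0.7)/(47 + 151×1.2) = 0.0149 mA, I_C = β·I_B = 2.23 mA.
Then V_CE = 10 − 2.23×10 − 2.25×1.2 = -15 V < 0.2 V — the active assumption fails.
Re-solve with V_CE = 0.2 V. KCL at the emitter: V_E/R_E = (V_BB−0.7−V_E)/R_B + (V_CC−0.2−V_E)/R_C, giving V_E = 1.1 V.
I_C = (V_CC − 0.2 − V_E)/R_C = (9.8 − 1.1)/10 = 0.87 mA.
Check: I_B = (3.4 − 1.1)/47 = 0.0489 mA, and β·I_B = 7.33 mA > I_C, confirming saturation.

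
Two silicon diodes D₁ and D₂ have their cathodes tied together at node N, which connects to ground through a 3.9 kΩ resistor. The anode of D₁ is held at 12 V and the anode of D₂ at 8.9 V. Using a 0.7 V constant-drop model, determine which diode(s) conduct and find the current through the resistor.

Assume both conduct. Then node N would need to be at both 12−0.7 = 11.3 V and 8.9−0.7 = 8.2 V, which is impossible.
Assume only D₁ conducts: V_N = 12 − 0.7 = 11.3 V, so I_R = 11.3/3.9 = 2.9 mA.
Check D₂: its anode-to-cathode voltage is 8.9 − 11.3 = -2.4 V < 0.7 V, so it is off. The assumption is consistent.

Only D₁ conducts; I_R ≈ 2.9 mA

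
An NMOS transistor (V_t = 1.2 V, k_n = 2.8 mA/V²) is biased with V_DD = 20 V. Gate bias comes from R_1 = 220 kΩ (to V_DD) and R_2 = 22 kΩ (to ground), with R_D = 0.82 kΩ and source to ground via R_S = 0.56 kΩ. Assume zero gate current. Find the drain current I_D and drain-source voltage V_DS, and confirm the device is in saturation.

V_G = V_DD·R_2/(R_1+R_2) = 20×22/242 = 1.82 V.
Assume saturation: I_D = (k_n/2)(V_GS − V_t)² with V_GS = V_G − I_D·R_S = 1.82 − 0.56·I_D.
Substituting gives 0.439·I_D² − 1.97·I_D + 0.535 = 0, with roots I_D = 0.29 or 4.2 mA.
The root I_D = 4.2 mA gives V_GS = -0.531 V ≤ V_t, so take I_D = 0.29 mA.
Then V_GS = 1.66 V and V_DS = V_DD − I_D(R_D+R_S) = 20 − 0.29×1.38 = 19.6 V.
Saturation requires V_DS ≥ V_GS − V_t = 0.456 V; 19.6 ≥ 0.456 ✓.

I_D ≈ 0.29 mA, V_DS ≈ 20 V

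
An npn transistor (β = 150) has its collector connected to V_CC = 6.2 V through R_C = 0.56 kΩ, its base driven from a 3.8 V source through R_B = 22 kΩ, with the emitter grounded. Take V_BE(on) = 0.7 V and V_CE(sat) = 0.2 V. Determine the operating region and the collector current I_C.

saturation; I_C ≈ 11 mA

Assume active: I_B = (3.8 − 0.7)/22 = 0.141 mA, giving I_C = β·I_B = 21.1 mA.
But then V_CE = 6.2 − 21.1×0.56 = -5.64 V < V_CE(sat) = 0.2 V — impossible in the active region.
So the transistor is saturated. With V_CE = 0.2 V, I_C = (V_CC − 0.2)/R_C = 6/0.56 = 10.7 mA.
Check: β·I_B = 21.1 mA > I_C = 10.7 mA, confirming saturation.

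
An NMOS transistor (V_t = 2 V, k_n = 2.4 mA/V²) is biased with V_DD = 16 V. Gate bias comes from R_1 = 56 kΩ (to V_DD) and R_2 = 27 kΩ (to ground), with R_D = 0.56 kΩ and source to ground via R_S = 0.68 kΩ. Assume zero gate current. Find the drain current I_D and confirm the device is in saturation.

I_D ≈ 2.6 mA

V_G = V_DD·R_2/(R_1+R_2) = 16×27/83 = 5.2 V.
Assume saturation: I_D = (k_n/2)(V_GS − V_t)² with V_GS = V_G − I_D·R_S = 5.2 − 0.68·I_D.
Substituting gives 0.555·I_D² − 6.23·I_D + 12.3 = 0, with roots I_D = 2.56 or 8.66 mA.
The root I_D = 8.66 mA gives V_GS = -0.687 V ≤ V_t, so take I_D = 2.56 mA.
Then V_GS = 3.46 V and V_DS = V_DD − I_D(R_D+R_S) = 16 − 2.56×1.24 = 12.8 V.
Saturation requires V_DS ≥ V_GS − V_t = 1.46 V; 12.8 ≥ 1.46 ✓.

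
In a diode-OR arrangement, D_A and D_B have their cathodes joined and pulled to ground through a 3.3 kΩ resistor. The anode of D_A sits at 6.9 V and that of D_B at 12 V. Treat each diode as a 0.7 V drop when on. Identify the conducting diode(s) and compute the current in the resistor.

Assume both conduct. Then node N would need to be at both 6.9−0.7 = 6.2 V and 12−0.7 = 11.3 V, which is impossible.
Assume only D_B conducts: V_N = 12 − 0.7 = 11.3 V, so I_R = 11.3/3.3 = 3.42 mA.
Check D_A: its anode-to-cathode voltage is 6.9 − 11.3 = -4.4 V < 0.7 V, so it is off. The assumption is consistent.

Only D_B conducts; I_R ≈ 3.4 mA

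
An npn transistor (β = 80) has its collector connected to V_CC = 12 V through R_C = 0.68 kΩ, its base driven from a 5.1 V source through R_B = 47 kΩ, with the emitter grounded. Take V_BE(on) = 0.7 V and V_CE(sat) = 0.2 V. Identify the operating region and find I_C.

active; I_C ≈ 7.5 mA

Assume active. Base-emitter loop: I_B = (V_BB − V_BE)/R_B = (5.1 − 0.7)/47 = 0.0936 mA.
I_C = β·I_B = 80×0.0936 = 7.49 mA.
V_CE = V_CC − I_C·R_C = 12 − 7.49×0.68 = 6.91 V > V_CE(sat), so the active-region assumption holds.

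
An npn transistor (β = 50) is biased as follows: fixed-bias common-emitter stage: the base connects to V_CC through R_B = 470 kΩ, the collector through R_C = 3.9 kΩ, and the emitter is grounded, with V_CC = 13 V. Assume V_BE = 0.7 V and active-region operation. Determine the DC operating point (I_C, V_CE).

Base loop: V_CC = I_B·R_B + V_BE, so I_B = (13 − 0.7)/470 kΩ = 0.0262 mA.
In the active region I_C = β·I_B = 50 × 0.0262 = 1.31 mA.
Collector loop: V_CE = V_CC − I_C·R_C = 13 − 1.31×3.9 = 7.9 V.
Since V_CE = 7.9 V > V_CE(sat) ≈ 0.2 V, the transistor is in the active region as assumed.

I_C ≈ 1.3 mA, V_CE ≈ 7.9 V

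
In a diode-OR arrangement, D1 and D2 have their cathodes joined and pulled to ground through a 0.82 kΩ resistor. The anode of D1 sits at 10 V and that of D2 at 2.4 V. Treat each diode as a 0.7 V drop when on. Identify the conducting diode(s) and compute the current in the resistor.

Assume both conduct. Then node N would need to be at both 10−0.7 = 9.3 V and 2.4−0.7 = 1.7 V, which is impossible.
Assume only D1 conducts: V_N = 10 − 0.7 = 9.3 V, so I_R = 9.3/0.82 = 11.3 mA.
Check D2: its anode-to-cathode voltage is 2.4 − 9.3 = -6.9 V < 0.7 V, so it is off. The assumption is consistent.

Only D1 conducts; I_R ≈ 11 mA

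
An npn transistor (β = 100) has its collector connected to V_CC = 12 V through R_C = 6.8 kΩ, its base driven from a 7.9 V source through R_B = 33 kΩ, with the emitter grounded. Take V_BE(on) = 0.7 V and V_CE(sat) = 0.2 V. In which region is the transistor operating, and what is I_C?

saturation; I_C ≈ 1.7 mA

Assume active: I_B = (7.9 − 0.7)/33 = 0.218 mA, giving I_C = β·I_B = 21.8 mA.
But then V_CE = 12 − 21.8×6.8 = -136 V < V_CE(sat) = 0.2 V — impossible in the active region.
So the transistor is saturated. With V_CE = 0.2 V, I_C = (V_CC − 0.2)/R_C = 11.8/6.8 = 1.74 mA.
Check: β·I_B = 21.8 mA > I_C = 1.74 mA, confirming saturation.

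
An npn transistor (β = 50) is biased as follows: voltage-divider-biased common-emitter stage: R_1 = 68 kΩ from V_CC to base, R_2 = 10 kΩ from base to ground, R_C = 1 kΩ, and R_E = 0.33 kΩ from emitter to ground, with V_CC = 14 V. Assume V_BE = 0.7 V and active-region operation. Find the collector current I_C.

Thevenize the base divider: V_Th = V_CC·R_2/(R_1+R_2) = 14×10/78 = 1.79 V, R_Th = R_1‖R_2 = 8.72 kΩ.
Base-emitter loop: V_Th = I_B·R_Th + V_BE + (β+1)I_B·R_E, so I_B = (1.79 − 0.7) / (8.72 + 51×0.33) = 0.0429 mA.
I_C = β·I_B = 50×0.0429 = 2.14 mA, and I_E = (β+1)I_B = 2.19 mA.
V_CE = V_CC − I_C·R_C − I_E·R_E = 14 − 2.14×1 − 2.19×0.33 = 11.1 V.
V_CE = 11.1 V > 0.2 V confirms active-region operation.

I_C ≈ 2.1 mA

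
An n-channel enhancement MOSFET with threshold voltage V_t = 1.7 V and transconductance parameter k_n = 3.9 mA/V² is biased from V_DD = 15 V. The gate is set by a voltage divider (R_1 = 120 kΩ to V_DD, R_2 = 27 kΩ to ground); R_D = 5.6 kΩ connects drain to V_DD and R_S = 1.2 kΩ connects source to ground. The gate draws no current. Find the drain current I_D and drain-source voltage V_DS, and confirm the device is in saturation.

V_G = V_DD·R_2/(R_1+R_2) = 15×27/147 = 2.76 V.
Assume saturation: I_D = (k_n/2)(V_GS − V_t)² with V_GS = V_G − I_D·R_S = 2.76 − 1.2·I_D.
Substituting gives 2.81·I_D² − 5.94·I_D + 2.17 = 0, with roots I_D = 0.47 or 1.64 mA.
The root I_D = 1.64 mA gives V_GS = 0.782 V ≤ V_t, so take I_D = 0.47 mA.
Then V_GS = 2.19 V and V_DS = V_DD − I_D(R_D+R_S) = 15 − 0.47×6.8 = 11.8 V.
Saturation requires V_DS ≥ V_GS − V_t = 0.491 V; 11.8 ≥ 0.491 ✓.

I_D ≈ 0.47 mA, V_DS ≈ 12 V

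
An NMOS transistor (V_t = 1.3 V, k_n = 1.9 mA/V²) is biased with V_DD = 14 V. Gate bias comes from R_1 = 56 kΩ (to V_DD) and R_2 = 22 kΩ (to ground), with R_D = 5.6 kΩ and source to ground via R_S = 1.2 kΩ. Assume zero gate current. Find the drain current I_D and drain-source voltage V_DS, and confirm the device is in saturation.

I_D ≈ 1.3 mA, V_DS ≈ 5.5 V

V_G = V_DD·R_2/(R_1+R_2) = 14×22/78 = 3.95 V.
Assume saturation: I_D = (k_n/2)(V_GS − V_t)² with V_GS = V_G − I_D·R_S = 3.95 − 1.2·I_D.
Substituting gives 1.37·I_D² − 7.04·I_D + 6.66 = 0, with roots I_D = 1.25 or 3.89 mA.
The root I_D = 3.89 mA gives V_GS = -0.725 V ≤ V_t, so take I_D = 1.25 mA.
Then V_GS = 2.45 V and V_DS = V_DD − I_D(R_D+R_S) = 14 − 1.25×6.8 = 5.49 V.
Saturation requires V_DS ≥ V_GS − V_t = 1.15 V; 5.49 ≥ 1.15 ✓.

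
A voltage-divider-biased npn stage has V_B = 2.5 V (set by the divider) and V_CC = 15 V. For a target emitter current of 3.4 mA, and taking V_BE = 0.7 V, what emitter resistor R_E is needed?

V_E = V_B − V_BE = 2.5 − 0.7 = 1.8 V.
R_E = V_E / I_E = 1.8 / 3.4 = 0.529 kΩ.

R_E ≈ 0.53 kΩ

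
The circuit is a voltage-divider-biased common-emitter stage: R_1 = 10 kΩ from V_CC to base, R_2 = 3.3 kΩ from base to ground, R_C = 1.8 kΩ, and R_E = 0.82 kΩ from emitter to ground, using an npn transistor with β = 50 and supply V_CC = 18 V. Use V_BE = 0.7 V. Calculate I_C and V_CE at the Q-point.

I_C ≈ 4.3 mA, V_CE ≈ 6.8 V

Thevenize the base divider: V_Th = V_CC·R_2/(R_1+R_2) = 18×3.3/13.3 = 4.47 V, R_Th = R_1‖R_2 = 2.48 kΩ.
Base-emitter loop: V_Th = I_B·R_Th + V_BE + (β+1)I_B·R_E, so I_B = (4.47 − 0.7) / (2.48 + 51×0.82) = 0.085 mA.
I_C = β·I_B = 50×0.085 = 4.25 mA, and I_E = (β+1)I_B = 4.34 mA.
V_CE = V_CC − I_C·R_C − I_E·R_E = 18 − 4.25×1.8 − 4.34×0.82 = 6.79 V.
V_CE = 6.79 V > 0.2 V confirms active-region operation.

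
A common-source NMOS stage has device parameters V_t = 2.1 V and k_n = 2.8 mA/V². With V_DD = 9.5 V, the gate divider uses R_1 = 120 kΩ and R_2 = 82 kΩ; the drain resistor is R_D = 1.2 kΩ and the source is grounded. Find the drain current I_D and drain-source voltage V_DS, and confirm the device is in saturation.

V_G = V_DD·R_2/(R_1+R_2) = 9.5×82/202 = 3.86 V. With the source grounded, V_GS = V_G = 3.86 V.
Assume saturation: I_D = (k_n/2)(V_GS − V_t)² = (2.8/2)×(3.86 − 2.1)² = 1.4×1.76² = 4.32 mA.
V_DS = V_DD − I_D·R_D = 9.5 − 4.32×1.2 = 4.32 V.
Saturation requires V_DS ≥ V_GS − V_t = 1.76 V; 4.32 ≥ 1.76 ✓.

I_D ≈ 4.3 mA, V_DS ≈ 4.3 V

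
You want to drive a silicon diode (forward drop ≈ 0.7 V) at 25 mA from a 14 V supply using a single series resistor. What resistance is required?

R ≈ 0.53 kΩ

The resistor drops V_S − V_D = 14 − 0.7 = 13.3 V at 25 mA.
R = 13.3 V / 25 mA = 0.532 kΩ.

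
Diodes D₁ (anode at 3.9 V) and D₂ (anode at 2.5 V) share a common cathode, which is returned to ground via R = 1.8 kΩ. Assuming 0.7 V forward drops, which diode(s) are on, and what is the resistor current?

Assume both conduct. Then node N would need to be at both 3.9−0.7 = 3.2 V and 2.5−0.7 = 1.8 V, which is impossible.
Assume only D₁ conducts: V_N = 3.9 − 0.7 = 3.2 V, so I_R = 3.2/1.8 = 1.78 mA.
Check D₂: its anode-to-cathode voltage is 2.5 − 3.2 = -0.7 V < 0.7 V, so it is off. The assumption is consistent.

Only D₁ conducts; I_R ≈ 1.8 mA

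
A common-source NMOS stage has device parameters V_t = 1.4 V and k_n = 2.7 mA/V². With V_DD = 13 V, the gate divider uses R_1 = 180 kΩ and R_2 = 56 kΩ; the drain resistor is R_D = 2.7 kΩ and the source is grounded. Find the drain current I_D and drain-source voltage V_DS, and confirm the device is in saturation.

I_D ≈ 3.8 mA, V_DS ≈ 2.7 V

V_G = V_DD·R_2/(R_1+R_2) = 13×56/236 = 3.08 V. With the source grounded, V_GS = V_G = 3.08 V.
Assume saturation: I_D = (k_n/2)(V_GS − V_t)² = (2.7/2)×(3.08 − 1.4)² = 1.35×1.68² = 3.83 mA.
V_DS = V_DD − I_D·R_D = 13 − 3.83×2.7 = 2.65 V.
Saturation requires V_DS ≥ V_GS − V_t = 1.68 V; 2.65 ≥ 1.68 ✓.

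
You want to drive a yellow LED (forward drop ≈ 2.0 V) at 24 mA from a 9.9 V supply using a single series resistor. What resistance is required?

The resistor drops V_S − V_D = 9.9 − 2.0 = 7.9 V at 24 mA.
R = 7.9 V / 24 mA = 0.329 kΩ.

R ≈ 0.33 kΩ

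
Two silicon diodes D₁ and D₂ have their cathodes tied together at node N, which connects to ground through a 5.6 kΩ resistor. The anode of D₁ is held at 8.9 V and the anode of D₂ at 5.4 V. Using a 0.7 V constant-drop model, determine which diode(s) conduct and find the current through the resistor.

Assume both conduct. Then node N would need to be at both 8.9−0.7 = 8.2 V and 5.4−0.7 = 4.7 V, which is impossible.
Assume only D₁ conducts: V_N = 8.9 − 0.7 = 8.2 V, so I_R = 8.2/5.6 = 1.46 mA.
Check D₂: its anode-to-cathode voltage is 5.4 − 8.2 = -2.8 V < 0.7 V, so it is off. The assumption is consistent.

Only D₁ conducts; I_R ≈ 1.5 mA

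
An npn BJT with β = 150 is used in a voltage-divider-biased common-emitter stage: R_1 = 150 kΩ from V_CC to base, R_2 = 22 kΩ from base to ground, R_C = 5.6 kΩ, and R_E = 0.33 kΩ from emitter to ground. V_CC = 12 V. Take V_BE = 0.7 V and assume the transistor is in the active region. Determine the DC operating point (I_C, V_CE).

Thevenize the base divider: V_Th = V_CC·R_2/(R_1+R_2) = 12×22/172 = 1.53 V, R_Th = R_1‖R_2 = 19.2 kΩ.
Base-emitter loop: V_Th = I_B·R_Th + V_BE + (β+1)I_B·R_E, so I_B = (1.53 − 0.7) / (19.2 + 151×0.33) = 0.0121 mA.
I_C = β·I_B = 150×0.0121 = 1.81 mA, and I_E = (β+1)I_B = 1.83 mA.
V_CE = V_CC − I_C·R_C − I_E·R_E = 12 − 1.81×5.6 − 1.83×0.33 = 1.24 V.
V_CE = 1.24 V > 0.2 V confirms active-region operation.

I_C ≈ 1.8 mA, V_CE ≈ 1.2 V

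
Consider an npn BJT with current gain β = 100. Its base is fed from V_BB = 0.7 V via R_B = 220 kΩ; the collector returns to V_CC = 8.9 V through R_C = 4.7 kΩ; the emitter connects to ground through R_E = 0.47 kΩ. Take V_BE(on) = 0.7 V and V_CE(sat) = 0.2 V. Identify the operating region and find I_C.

cutoff; I_C ≈ 0

V_BB = 0.7 V ≤ V_BE(on) = 0.7 V, so the base-emitter junction is not forward biased.
The transistor is in cutoff: I_B = I_C = 0.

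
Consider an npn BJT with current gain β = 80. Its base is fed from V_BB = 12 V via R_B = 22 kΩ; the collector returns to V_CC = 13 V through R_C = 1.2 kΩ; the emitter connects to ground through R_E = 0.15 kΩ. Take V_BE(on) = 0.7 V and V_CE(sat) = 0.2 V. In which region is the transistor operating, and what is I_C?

Assume active: I_B = (12 − 0.7)/(22 + 81×0.15) = 0.331 mA, I_C = β·I_B = 26.5 mA.
Then V_CE = 13 − 26.5×1.2 − 26.8×0.15 = -22.8 V < 0.2 V — the active assumption fails.
Re-solve with V_CE = 0.2 V. KCL at the emitter: V_E/R_E = (V_BB−0.7−V_E)/R_B + (V_CC−0.2−V_E)/R_C, giving V_E = 1.48 V.
I_C = (V_CC − 0.2 − V_E)/R_C = (12.8 − 1.48)/1.2 = 9.43 mA.
Check: I_B = (11.3 − 1.48)/22 = 0.446 mA, and β·I_B = 35.7 mA > I_C, confirming saturation.

saturation; I_C ≈ 9.4 mA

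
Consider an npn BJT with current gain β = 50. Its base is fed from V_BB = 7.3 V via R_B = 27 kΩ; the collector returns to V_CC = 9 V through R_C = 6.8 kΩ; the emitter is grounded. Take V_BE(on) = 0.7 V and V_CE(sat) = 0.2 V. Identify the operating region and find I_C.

saturation; I_C ≈ 1.3 mA

Assume active: I_B = (7.3 − 0.7)/27 = 0.244 mA, giving I_C = β·I_B = 12.2 mA.
But then V_CE = 9 − 12.2×6.8 = -74.1 V < V_CE(sat) = 0.2 V — impossible in the active region.
So the transistor is saturated. With V_CE = 0.2 V, I_C = (V_CC − 0.2)/R_C = 8.8/6.8 = 1.29 mA.
Check: β·I_B = 12.2 mA > I_C = 1.29 mA, confirming saturation.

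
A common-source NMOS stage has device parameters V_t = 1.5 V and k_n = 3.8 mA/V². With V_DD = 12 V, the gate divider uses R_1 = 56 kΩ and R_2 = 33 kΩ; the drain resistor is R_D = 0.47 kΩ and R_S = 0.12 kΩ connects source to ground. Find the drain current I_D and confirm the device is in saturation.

I_D ≈ 7.7 mA

V_G = V_DD·R_2/(R_1+R_2) = 12×33/89 = 4.45 V.
Assume saturation: I_D = (k_n/2)(V_GS − V_t)² with V_GS = V_G − I_D·R_S = 4.45 − 0.12·I_D.
Substituting gives 0.0274·I_D² − 2.34·I_D + 16.5 = 0, with roots I_D = 7.75 or 78 mA.
The root I_D = 78 mA gives V_GS = -4.91 V ≤ V_t, so take I_D = 7.75 mA.
Then V_GS = 3.52 V and V_DS = V_DD − I_D(R_D+R_S) = 12 − 7.75×0.59 = 7.43 V.
Saturation requires V_DS ≥ V_GS − V_t = 2.02 V; 7.43 ≥ 2.02 ✓.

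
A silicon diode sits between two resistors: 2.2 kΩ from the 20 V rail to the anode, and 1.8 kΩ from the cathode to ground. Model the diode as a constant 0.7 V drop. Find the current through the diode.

I ≈ 4.8 mA

The two resistors are in series with the diode, so KVL gives 20 = I·2.2 + 0.7 + I·1.8.
I = (20 − 0.7) / (2.2 + 1.8) kΩ = 19.3 / 4 = 4.83 mA.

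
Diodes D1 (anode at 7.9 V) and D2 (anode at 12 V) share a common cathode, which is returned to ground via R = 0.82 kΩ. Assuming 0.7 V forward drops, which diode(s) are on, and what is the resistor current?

Only D2 conducts; I_R ≈ 14 mA

Assume both conduct. Then node N would need to be at both 7.9−0.7 = 7.2 V and 12−0.7 = 11.3 V, which is impossible.
Assume only D2 conducts: V_N = 12 − 0.7 = 11.3 V, so I_R = 11.3/0.82 = 13.8 mA.
Check D1: its anode-to-cathode voltage is 7.9 − 11.3 = -3.4 V < 0.7 V, so it is off. The assumption is consistent.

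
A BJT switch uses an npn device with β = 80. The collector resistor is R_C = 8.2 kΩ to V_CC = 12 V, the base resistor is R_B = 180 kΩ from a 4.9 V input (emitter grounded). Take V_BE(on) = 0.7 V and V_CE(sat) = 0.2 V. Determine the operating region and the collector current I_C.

saturation; I_C ≈ 1.4 mA

Assume active: I_B = (4.9 − 0.7)/180 = 0.0233 mA, giving I_C = β·I_B = 1.87 mA.
But then V_CE = 12 − 1.87×8.2 = -3.31 V < V_CE(sat) = 0.2 V — impossible in the active region.
So the transistor is saturated. With V_CE = 0.2 V, I_C = (V_CC − 0.2)/R_C = 11.8/8.2 = 1.44 mA.
Check: β·I_B = 1.87 mA > I_C = 1.44 mA, confirming saturation.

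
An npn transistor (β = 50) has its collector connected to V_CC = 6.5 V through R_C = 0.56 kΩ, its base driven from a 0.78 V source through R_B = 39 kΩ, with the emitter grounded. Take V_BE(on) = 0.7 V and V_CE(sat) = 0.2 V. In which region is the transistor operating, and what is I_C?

active; I_C ≈ 0.1 mA

Assume active. Base-emitter loop: I_B = (V_BB − V_BE)/R_B = (0.78 − 0.7)/39 = 0.00205 mA.
I_C = β·I_B = 50×0.00205 = 0.103 mA.
V_CE = V_CC − I_C·R_C = 6.5 − 0.103×0.56 = 6.44 V > V_CE(sat), so the active-region assumption holds.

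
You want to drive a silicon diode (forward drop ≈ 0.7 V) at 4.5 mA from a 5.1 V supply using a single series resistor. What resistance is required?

R ≈ 0.98 kΩ

The resistor drops V_S − V_D = 5.1 − 0.7 = 4.4 V at 4.5 mA.
R = 4.4 V / 4.5 mA = 0.978 kΩ.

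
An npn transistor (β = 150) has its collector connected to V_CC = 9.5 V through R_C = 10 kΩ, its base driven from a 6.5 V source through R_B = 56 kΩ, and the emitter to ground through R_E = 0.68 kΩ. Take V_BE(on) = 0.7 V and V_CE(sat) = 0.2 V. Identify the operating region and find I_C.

Assume active: I_B = (6.5 − 0.7)/(56 + 151×0.68) = 0.0366 mA, I_C = β·I_B = 5.48 mA.
Then V_CE = 9.5 − 5.48×10 − 5.52×0.68 = -49.1 V < 0.2 V — the active assumption fails.
Re-solve with V_CE = 0.2 V. KCL at the emitter: V_E/R_E = (V_BB−0.7−V_E)/R_B + (V_CC−0.2−V_E)/R_C, giving V_E = 0.651 V.
I_C = (V_CC − 0.2 − V_E)/R_C = (9.3 − 0.651)/10 = 0.865 mA.
Check: I_B = (5.8 − 0.651)/56 = 0.092 mA, and β·I_B = 13.8 mA > I_C, confirming saturation.

saturation; I_C ≈ 0.86 mA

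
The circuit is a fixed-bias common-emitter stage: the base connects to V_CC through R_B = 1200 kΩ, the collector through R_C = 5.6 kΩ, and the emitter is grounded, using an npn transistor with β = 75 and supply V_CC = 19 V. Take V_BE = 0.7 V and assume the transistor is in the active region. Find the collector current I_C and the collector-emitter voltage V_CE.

Base loop: V_CC = I_B·R_B + V_BE, so I_B = (19 − 0.7)/1200 kΩ = 0.0153 mA.
In the active region I_C = β·I_B = 75 × 0.0153 = 1.14 mA.
Collector loop: V_CE = V_CC − I_C·R_C = 19 − 1.14×5.6 = 12.6 V.
Since V_CE = 12.6 V > V_CE(sat) ≈ 0.2 V, the transistor is in the active region as assumed.

I_C ≈ 1.1 mA, V_CE ≈ 13 V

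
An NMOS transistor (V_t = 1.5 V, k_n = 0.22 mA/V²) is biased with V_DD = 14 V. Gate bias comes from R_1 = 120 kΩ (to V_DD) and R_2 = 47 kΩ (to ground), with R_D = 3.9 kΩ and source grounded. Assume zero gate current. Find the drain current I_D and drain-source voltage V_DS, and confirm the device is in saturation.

V_G = V_DD·R_2/(R_1+R_2) = 14×47/167 = 3.94 V. With the source grounded, V_GS = V_G = 3.94 V.
Assume saturation: I_D = (k_n/2)(V_GS − V_t)² = (0.22/2)×(3.94 − 1.5)² = 0.11×2.44² = 0.655 mA.
V_DS = V_DD − I_D·R_D = 14 − 0.655×3.9 = 11.4 V.
Saturation requires V_DS ≥ V_GS − V_t = 2.44 V; 11.4 ≥ 2.44 ✓.

I_D ≈ 0.65 mA, V_DS ≈ 11 V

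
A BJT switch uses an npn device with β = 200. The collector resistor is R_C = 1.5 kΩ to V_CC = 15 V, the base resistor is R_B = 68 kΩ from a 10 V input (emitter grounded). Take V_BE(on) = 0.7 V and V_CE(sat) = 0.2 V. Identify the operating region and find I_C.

saturation; I_C ≈ 9.9 mA

Assume active: I_B = (10 − 0.7)/68 = 0.137 mA, giving I_C = β·I_B = 27.4 mA.
But then V_CE = 15 − 27.4×1.5 = -26 V < V_CE(sat) = 0.2 V — impossible in the active region.
So the transistor is saturated. With V_CE = 0.2 V, I_C = (V_CC − 0.2)/R_C = 14.8/1.5 = 9.87 mA.
Check: β·I_B = 27.4 mA > I_C = 9.87 mA, confirming saturation.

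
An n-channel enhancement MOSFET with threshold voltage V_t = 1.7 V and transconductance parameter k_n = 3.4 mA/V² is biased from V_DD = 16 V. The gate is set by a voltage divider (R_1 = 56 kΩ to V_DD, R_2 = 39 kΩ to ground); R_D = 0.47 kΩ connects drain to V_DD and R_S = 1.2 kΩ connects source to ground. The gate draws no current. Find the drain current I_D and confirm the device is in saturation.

V_G = V_DD·R_2/(R_1+R_2) = 16×39/95 = 6.57 V.
Assume saturation: I_D = (k_n/2)(V_GS − V_t)² with V_GS = V_G − I_D·R_S = 6.57 − 1.2·I_D.
Substituting gives 2.45·I_D² − 20.9·I_D + 40.3 = 0, with roots I_D = 2.96 or 5.56 mA.
The root I_D = 5.56 mA gives V_GS = -0.109 V ≤ V_t, so take I_D = 2.96 mA.
Then V_GS = 3.02 V and V_DS = V_DD − I_D(R_D+R_S) = 16 − 2.96×1.67 = 11.1 V.
Saturation requires V_DS ≥ V_GS − V_t = 1.32 V; 11.1 ≥ 1.32 ✓.

I_D ≈ 3 mA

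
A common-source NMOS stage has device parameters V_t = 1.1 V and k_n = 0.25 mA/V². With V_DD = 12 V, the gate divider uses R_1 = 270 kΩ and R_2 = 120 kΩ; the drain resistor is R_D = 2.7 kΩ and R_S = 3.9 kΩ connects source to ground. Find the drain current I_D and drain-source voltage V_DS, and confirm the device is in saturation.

V_G = V_DD·R_2/(R_1+R_2) = 12×120/390 = 3.69 V.
Assume saturation: I_D = (k_n/2)(V_GS − V_t)² with V_GS = V_G − I_D·R_S = 3.69 − 3.9·I_D.
Substituting gives 1.9·I_D² − 3.53·I_D + 0.84 = 0, with roots I_D = 0.281 or 1.57 mA.
The root I_D = 1.57 mA gives V_GS = -2.45 V ≤ V_t, so take I_D = 0.281 mA.
Then V_GS = 2.6 V and V_DS = V_DD − I_D(R_D+R_S) = 12 − 0.281×6.6 = 10.1 V.
Saturation requires V_DS ≥ V_GS − V_t = 1.5 V; 10.1 ≥ 1.5 ✓.

I_D ≈ 0.28 mA, V_DS ≈ 10 V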